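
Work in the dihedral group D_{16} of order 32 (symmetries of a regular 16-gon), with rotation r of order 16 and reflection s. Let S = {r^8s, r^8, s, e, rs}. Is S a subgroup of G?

|S| = 5 does not divide |G| = 32, so by Lagrange S is not a subgroup.

No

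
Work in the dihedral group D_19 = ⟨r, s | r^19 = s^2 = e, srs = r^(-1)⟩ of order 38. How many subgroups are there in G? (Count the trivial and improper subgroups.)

|G| = 38, so by Lagrange every subgroup order divides 38. Divisors: 1, 2, 19, 38.
Subgroups by order — order 1: 1; order 2: 19; order 19: 1; order 38: 1.
Total: 1 + 19 + 1 + 1 = 22.

22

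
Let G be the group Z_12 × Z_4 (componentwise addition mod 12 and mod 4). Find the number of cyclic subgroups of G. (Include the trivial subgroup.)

20

A cyclic subgroup of order d is generated by each of its φ(d) elements of order d, so the cyclic subgroups of order d number (#elements of order d)/φ(d).
Cyclic subgroups by order — order 1: 1; order 2: 3; order 3: 1; order 4: 6; order 6: 3; order 12: 6.
Total: 20.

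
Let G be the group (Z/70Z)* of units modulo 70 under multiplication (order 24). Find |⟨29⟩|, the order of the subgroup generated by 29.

2

Compute successive powers of 29 mod 70: 29, 1; 29^2 ≡ 1 (mod 70).
So |⟨29⟩| = 2.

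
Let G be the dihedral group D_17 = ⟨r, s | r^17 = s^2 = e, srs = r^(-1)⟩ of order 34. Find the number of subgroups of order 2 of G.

17

|G| = 34 and 2 | 34, so subgroups of order 2 are possible by Lagrange.
The subgroups of order 2 are: {e, r^10s}; {e, r^11s}; {e, r^12s}; {e, r^13s}; … (17 in all).
So G has 17 subgroups of order 2.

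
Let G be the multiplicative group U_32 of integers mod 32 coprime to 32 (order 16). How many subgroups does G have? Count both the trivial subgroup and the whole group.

11

|G| = 16, so by Lagrange every subgroup order divides 16. Divisors: 1, 2, 4, 8, 16.
Subgroups by order — order 1: 1; order 2: 3; order 4: 3; order 8: 3; order 16: 1.
Total: 1 + 3 + 3 + 3 + 1 = 11.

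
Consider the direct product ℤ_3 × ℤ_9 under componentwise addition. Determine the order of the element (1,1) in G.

The order of (1,1) in Z_3 × Z_9 is lcm(ord(1) in Z_3, ord(1) in Z_9).
ord(1) = 3 and ord(1) = 9, so |⟨(1,1)⟩| = lcm(3, 9) = 9.

9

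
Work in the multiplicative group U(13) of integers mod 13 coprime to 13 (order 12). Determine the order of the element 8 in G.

4

Compute successive powers of 8 mod 13: 8, 12, 5, 1; 8^4 ≡ 1 (mod 13).
So |⟨8⟩| = 4.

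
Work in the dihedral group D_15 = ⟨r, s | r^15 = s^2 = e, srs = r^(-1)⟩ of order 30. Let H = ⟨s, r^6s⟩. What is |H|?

10

|⟨s⟩| = 2 and |⟨r^6s⟩| = 2, so |H| is a multiple of lcm(2, 2) = 2 and divides |G| = 30.
Closing under the operation: H = {e, r^3, r^6, r^9, r^12, s, r^3s, r^6s, r^9s, r^12s}, so |H| = 10.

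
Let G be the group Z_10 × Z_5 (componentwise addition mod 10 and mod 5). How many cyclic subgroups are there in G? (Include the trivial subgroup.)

14

A cyclic subgroup of order d is generated by each of its φ(d) elements of order d, so the cyclic subgroups of order d number (#elements of order d)/φ(d).
Cyclic subgroups by order — order 1: 1; order 2: 1; order 5: 6; order 10: 6.
Total: 14.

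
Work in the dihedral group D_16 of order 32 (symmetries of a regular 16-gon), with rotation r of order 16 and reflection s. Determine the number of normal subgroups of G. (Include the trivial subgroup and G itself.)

8

G has 36 subgroups. Checking conjugation-invariance by order — order 1: 1/1 normal; order 2: 1/17 normal; order 4: 1/9 normal; order 8: 1/5 normal; order 16: 3/3 normal; order 32: 1/1 normal.
Total normal subgroups: 8.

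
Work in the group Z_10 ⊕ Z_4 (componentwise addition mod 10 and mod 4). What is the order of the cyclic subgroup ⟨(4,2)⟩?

10

The order of (4,2) in Z_10 × Z_4 is lcm(ord(4) in Z_10, ord(2) in Z_4).
ord(4) = 5 and ord(2) = 2, so |⟨(4,2)⟩| = lcm(5, 2) = 10.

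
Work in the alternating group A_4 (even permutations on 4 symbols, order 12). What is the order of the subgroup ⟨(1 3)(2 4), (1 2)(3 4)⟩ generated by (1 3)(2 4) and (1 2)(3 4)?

4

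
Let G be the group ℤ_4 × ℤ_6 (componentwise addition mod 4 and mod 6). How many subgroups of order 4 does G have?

3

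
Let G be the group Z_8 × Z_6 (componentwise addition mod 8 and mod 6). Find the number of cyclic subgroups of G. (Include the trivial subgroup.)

Group the elements of G by the cyclic subgroup they generate; each cyclic subgroup of order d accounts for φ(d) elements.
Cyclic subgroups by order — order 1: 1; order 2: 3; order 3: 1; order 4: 2; order 6: 3; order 8: 2; order 12: 2; order 24: 2.
Total: 16.

16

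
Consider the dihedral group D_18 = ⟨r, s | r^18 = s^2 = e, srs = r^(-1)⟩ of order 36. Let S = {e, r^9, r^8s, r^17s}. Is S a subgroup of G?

|S| = 4 divides |G| = 36, consistent with Lagrange.
S contains the identity, every element's inverse is in S, and S is closed under ·: it is a subgroup.

Yes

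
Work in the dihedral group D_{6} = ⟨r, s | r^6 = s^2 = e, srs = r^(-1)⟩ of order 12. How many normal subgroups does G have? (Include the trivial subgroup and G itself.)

7

G has 16 subgroups. Checking conjugation-invariance by order — order 1: 1/1 normal; order 2: 1/7 normal; order 3: 1/1 normal; order 4: 0/3 normal; order 6: 3/3 normal; order 12: 1/1 normal.
Total normal subgroups: 7.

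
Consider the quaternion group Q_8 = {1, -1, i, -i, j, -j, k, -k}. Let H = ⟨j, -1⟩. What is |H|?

4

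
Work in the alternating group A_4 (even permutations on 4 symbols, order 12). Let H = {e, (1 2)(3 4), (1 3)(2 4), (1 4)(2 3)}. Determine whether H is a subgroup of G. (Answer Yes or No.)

Yes

|H| = 4 divides |G| = 12, consistent with Lagrange.
H contains the identity, every element's inverse is in H, and H is closed under ∘: it is a subgroup.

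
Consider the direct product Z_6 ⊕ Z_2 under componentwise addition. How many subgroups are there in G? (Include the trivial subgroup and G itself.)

10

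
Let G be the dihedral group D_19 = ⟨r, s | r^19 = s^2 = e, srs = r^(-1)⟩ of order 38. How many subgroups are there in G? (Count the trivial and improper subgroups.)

22

|G| = 38, so by Lagrange every subgroup order divides 38. Divisors: 1, 2, 19, 38.
Subgroups by order — order 1: 1; order 2: 19; order 19: 1; order 38: 1.
Total: 1 + 19 + 1 + 1 = 22.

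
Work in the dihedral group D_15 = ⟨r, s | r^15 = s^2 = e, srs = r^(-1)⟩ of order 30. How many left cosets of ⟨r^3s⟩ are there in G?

15

|⟨r^3s⟩| = 2 and |G| = 30.
By Lagrange, [G : H] = |G|/|H| = 30/2 = 15.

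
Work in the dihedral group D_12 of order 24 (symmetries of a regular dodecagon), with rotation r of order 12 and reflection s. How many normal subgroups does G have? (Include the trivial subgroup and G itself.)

G has 34 subgroups. Checking conjugation-invariance by order — order 1: 1/1 normal; order 2: 1/13 normal; order 3: 1/1 normal; order 4: 1/7 normal; order 6: 1/5 normal; order 8: 0/3 normal; order 12: 3/3 normal; order 24: 1/1 normal.
Total normal subgroups: 9.

9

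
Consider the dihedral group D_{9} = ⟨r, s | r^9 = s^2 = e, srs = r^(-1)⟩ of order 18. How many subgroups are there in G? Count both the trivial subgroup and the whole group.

|G| = 18, so by Lagrange every subgroup order divides 18. Divisors: 1, 2, 3, 6, 9, 18.
Subgroups by order — order 1: 1; order 2: 9; order 3: 1; order 6: 3; order 9: 1; order 18: 1.
Total: 1 + 9 + 1 + 3 + 1 + 1 = 16.

16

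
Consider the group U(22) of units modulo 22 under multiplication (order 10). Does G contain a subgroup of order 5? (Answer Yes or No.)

Yes

5 | 10. A subgroup of order 5 is {1, 3, 5, 9, 15}.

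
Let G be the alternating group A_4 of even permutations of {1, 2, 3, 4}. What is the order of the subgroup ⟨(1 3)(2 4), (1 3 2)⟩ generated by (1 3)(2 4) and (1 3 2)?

12

|⟨(1 3)(2 4)⟩| = 2 and |⟨(1 3 2)⟩| = 3, so |H| is a multiple of lcm(2, 3) = 6 and divides |G| = 12.
Closing {(1 3)(2 4), (1 3 2)} under the group operation gives all of G, so |H| = 12.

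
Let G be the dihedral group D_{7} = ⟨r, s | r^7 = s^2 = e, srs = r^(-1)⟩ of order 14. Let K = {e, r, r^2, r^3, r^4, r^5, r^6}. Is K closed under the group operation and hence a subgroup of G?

Yes

|K| = 7 divides |G| = 14, consistent with Lagrange.
K contains the identity, every element's inverse is in K, and K is closed under ·: it is a subgroup.
In fact K = ⟨r^4⟩.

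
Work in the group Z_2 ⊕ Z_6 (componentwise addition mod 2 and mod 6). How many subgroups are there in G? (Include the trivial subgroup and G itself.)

10

|G| = 12, so by Lagrange every subgroup order divides 12. Divisors: 1, 2, 3, 4, 6, 12.
Subgroups by order — order 1: 1; order 2: 3; order 3: 1; order 4: 1; order 6: 3; order 12: 1.
Total: 1 + 3 + 1 + 1 + 3 + 1 = 10.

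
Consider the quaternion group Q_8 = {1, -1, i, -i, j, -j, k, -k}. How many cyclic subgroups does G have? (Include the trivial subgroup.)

Each element a generates a cyclic subgroup ⟨a⟩; distinct elements may generate the same one (a cyclic group of order d has φ(d) generators).
Cyclic subgroups by order — order 1: 1; order 2: 1; order 4: 3.
Total: 5.

5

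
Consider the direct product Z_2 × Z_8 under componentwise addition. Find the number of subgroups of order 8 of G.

3

|G| = 16 and 8 | 16, so subgroups of order 8 are possible by Lagrange.
The subgroups of order 8 are: {(0,0), (0,1), (0,2), (0,3), (0,4), (0,5), (0,6), (0,7)}; {(0,0), (0,2), (0,4), (0,6), (1,0), (1,2), (1,4), (1,6)}; {(0,0), (0,2), (0,4), (0,6), (1,1), (1,3), (1,5), (1,7)}.
So G has 3 subgroups of order 8.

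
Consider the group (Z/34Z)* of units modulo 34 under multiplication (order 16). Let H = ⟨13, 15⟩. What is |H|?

|⟨13⟩| = 4 and |⟨15⟩| = 8, so |H| is a multiple of lcm(4, 8) = 8 and divides |G| = 16.
Closing under the operation: H = {1, 9, 13, 15, 19, 21, 25, 33}, so |H| = 8.

8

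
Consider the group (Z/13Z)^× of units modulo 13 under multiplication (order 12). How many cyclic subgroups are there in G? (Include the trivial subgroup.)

6

A cyclic subgroup of order d is generated by each of its φ(d) elements of order d, so the cyclic subgroups of order d number (#elements of order d)/φ(d).
Cyclic subgroups by order — order 1: 1; order 2: 1; order 3: 1; order 4: 1; order 6: 1; order 12: 1.
Total: 6.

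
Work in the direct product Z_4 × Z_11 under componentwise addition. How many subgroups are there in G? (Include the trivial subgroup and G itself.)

6

|G| = 44, so by Lagrange every subgroup order divides 44. Divisors: 1, 2, 4, 11, 22, 44.
Subgroups by order — order 1: 1; order 2: 1; order 4: 1; order 11: 1; order 22: 1; order 44: 1.
Total: 1 + 1 + 1 + 1 + 1 + 1 = 6.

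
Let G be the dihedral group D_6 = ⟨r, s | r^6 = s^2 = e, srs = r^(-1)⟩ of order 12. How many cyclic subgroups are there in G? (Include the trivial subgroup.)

Each element a generates a cyclic subgroup ⟨a⟩; distinct elements may generate the same one (a cyclic group of order d has φ(d) generators).
Cyclic subgroups by order — order 1: 1; order 2: 7; order 3: 1; order 6: 1.
Total: 10.

10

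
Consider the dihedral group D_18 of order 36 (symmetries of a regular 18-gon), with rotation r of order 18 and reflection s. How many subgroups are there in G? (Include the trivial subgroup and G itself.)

45

|G| = 36, so by Lagrange every subgroup order divides 36. Divisors: 1, 2, 3, 4, 6, 9, 12, 18, 36.
Subgroups by order — order 1: 1; order 2: 19; order 3: 1; order 4: 9; order 6: 7; order 9: 1; order 12: 3; order 18: 3; order 36: 1.
Total: 1 + 19 + 1 + 9 + 7 + 1 + 3 + 3 + 1 = 45.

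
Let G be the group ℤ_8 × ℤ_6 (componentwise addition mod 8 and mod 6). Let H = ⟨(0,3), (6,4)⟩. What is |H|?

|⟨(0,3)⟩| = 2 and |⟨(6,4)⟩| = 12, so |H| is a multiple of lcm(2, 12) = 12 and divides |G| = 48.
Closing under the operation: H = {(0,0), (0,1), (0,2), (0,3), (0,4), (0,5), (2,0), (2,1), (2,2), (2,3), (2,4), (2,5), (4,0), (4,1), (4,2), (4,3), (4,4), (4,5), (6,0), (6,1), (6,2), (6,3), (6,4), (6,5)}, so |H| = 24.

24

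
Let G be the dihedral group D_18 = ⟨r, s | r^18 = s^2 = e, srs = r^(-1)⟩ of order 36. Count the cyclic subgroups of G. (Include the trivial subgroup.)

24

Each element a generates a cyclic subgroup ⟨a⟩; distinct elements may generate the same one (a cyclic group of order d has φ(d) generators).
Cyclic subgroups by order — order 1: 1; order 2: 19; order 3: 1; order 6: 1; order 9: 1; order 18: 1.
Total: 24.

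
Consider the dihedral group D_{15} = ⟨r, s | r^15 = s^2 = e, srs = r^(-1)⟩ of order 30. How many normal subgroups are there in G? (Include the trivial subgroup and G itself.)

G has 28 subgroups. Checking conjugation-invariance by order — order 1: 1/1 normal; order 2: 0/15 normal; order 3: 1/1 normal; order 5: 1/1 normal; order 6: 0/5 normal; order 10: 0/3 normal; order 15: 1/1 normal; order 30: 1/1 normal.
Total normal subgroups: 5.

5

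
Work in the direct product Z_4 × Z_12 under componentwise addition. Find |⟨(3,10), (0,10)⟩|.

|⟨(3,10)⟩| = 12 and |⟨(0,10)⟩| = 6, so |H| is a multiple of lcm(12, 6) = 12 and divides |G| = 48.
Closing under the operation: H = {(0,0), (0,2), (0,4), (0,6), (0,8), (0,10), (1,0), (1,2), (1,4), (1,6), (1,8), (1,10), (2,0), (2,2), (2,4), (2,6), (2,8), (2,10), (3,0), (3,2), (3,4), (3,6), (3,8), (3,10)}, so |H| = 24.

24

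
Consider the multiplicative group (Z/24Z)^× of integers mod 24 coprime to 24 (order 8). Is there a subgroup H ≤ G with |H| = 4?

Yes

4 | 8. A subgroup of order 4 is {1, 11, 13, 23}.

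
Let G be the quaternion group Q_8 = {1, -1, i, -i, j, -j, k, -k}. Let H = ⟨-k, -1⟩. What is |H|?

4

|⟨-k⟩| = 4 and |⟨-1⟩| = 2, so |H| is a multiple of lcm(4, 2) = 4 and divides |G| = 8.
Closing under the operation: H = {1, -1, k, -k}, so |H| = 4.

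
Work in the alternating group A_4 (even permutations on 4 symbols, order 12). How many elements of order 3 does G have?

8

The elements of order 3 are: (2 3 4), (2 4 3), (1 2 3), (1 2 4), (1 3 2), (1 3 4), (1 4 2), (1 4 3).
That's 8.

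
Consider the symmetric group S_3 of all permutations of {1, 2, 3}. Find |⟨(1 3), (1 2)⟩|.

|⟨(1 3)⟩| = 2 and |⟨(1 2)⟩| = 2, so |H| is a multiple of lcm(2, 2) = 2 and divides |G| = 6.
Closing {(1 3), (1 2)} under the group operation gives all of G, so |H| = 6.

6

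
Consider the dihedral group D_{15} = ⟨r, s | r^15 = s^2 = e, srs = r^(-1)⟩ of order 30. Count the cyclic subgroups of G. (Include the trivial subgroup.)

Group the elements of G by the cyclic subgroup they generate; each cyclic subgroup of order d accounts for φ(d) elements.
Cyclic subgroups by order — order 1: 1; order 2: 15; order 3: 1; order 5: 1; order 15: 1.
Total: 19.

19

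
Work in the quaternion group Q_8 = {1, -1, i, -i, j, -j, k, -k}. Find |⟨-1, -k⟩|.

4

|⟨-1⟩| = 2 and |⟨-k⟩| = 4, so |H| is a multiple of lcm(2, 4) = 4 and divides |G| = 8.
Closing under the operation: H = {1, -1, k, -k}, so |H| = 4.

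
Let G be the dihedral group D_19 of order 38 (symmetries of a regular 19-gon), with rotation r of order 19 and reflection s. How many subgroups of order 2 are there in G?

|G| = 38 and 2 | 38, so subgroups of order 2 are possible by Lagrange.
The subgroups of order 2 are: {e, r^10s}; {e, r^11s}; {e, r^12s}; {e, r^13s}; … (19 in all).
So G has 19 subgroups of order 2.

19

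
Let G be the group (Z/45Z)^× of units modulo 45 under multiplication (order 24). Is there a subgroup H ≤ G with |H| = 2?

Yes

2 | 24. A subgroup of order 2 is {1, 19}.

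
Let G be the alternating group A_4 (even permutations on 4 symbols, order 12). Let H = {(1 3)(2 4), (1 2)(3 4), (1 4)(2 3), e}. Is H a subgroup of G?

Yes

|H| = 4 divides |G| = 12, consistent with Lagrange.
H contains the identity, every element's inverse is in H, and H is closed under ∘: it is a subgroup.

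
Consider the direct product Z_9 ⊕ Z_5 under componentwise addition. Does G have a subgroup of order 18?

18 does not divide |G| = 45, so by Lagrange no subgroup of order 18 exists.

No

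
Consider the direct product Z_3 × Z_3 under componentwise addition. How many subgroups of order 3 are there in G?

4

|G| = 9 and 3 | 9, so subgroups of order 3 are possible by Lagrange.
The subgroups of order 3 are: {(0,0), (0,1), (0,2)}; {(0,0), (1,0), (2,0)}; {(0,0), (1,1), (2,2)}; {(0,0), (1,2), (2,1)}.
So G has 4 subgroups of order 3.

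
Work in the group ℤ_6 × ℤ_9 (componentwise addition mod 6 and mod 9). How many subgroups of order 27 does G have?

|G| = 54 and 27 | 54, so subgroups of order 27 are possible by Lagrange.
The subgroups of order 27 are: {(0,0), (0,1), (0,2), (0,3), (0,4), (0,5), (0,6), (0,7), (0,8), (2,0), (2,1), (2,2), (2,3), (2,4), (2,5), (2,6), (2,7), (2,8), (4,0), (4,1), (4,2), (4,3), (4,4), (4,5), (4,6), (4,7), (4,8)}.
So G has 1 subgroup of order 27.

1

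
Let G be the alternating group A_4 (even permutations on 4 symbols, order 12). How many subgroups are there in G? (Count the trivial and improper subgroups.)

|G| = 12, so by Lagrange every subgroup order divides 12. Divisors: 1, 2, 3, 4, 6, 12.
Subgroups by order — order 1: 1; order 2: 3; order 3: 4; order 4: 1; order 6: 0; order 12: 1.
Total: 1 + 3 + 4 + 1 + 0 + 1 = 10.

10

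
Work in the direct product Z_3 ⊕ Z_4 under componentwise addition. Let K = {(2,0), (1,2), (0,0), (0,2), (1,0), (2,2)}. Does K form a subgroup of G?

Yes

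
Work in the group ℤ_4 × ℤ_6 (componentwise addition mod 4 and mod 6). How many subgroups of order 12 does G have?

3

|G| = 24 and 12 | 24, so subgroups of order 12 are possible by Lagrange.
The subgroups of order 12 are: {(0,0), (0,1), (0,2), (0,3), (0,4), (0,5), (2,0), (2,1), (2,2), (2,3), (2,4), (2,5)}; {(0,0), (0,2), (0,4), (1,0), (1,2), (1,4), (2,0), (2,2), (2,4), (3,0), (3,2), (3,4)}; {(0,0), (0,2), (0,4), (1,1), (1,3), (1,5), (2,0), (2,2), (2,4), (3,1), (3,3), (3,5)}.
So G has 3 subgroups of order 12.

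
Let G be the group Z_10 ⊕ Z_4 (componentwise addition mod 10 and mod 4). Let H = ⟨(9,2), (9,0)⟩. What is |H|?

|⟨(9,2)⟩| = 10 and |⟨(9,0)⟩| = 10, so |H| is a multiple of lcm(10, 10) = 10 and divides |G| = 40.
Closing under the operation: H = {(0,0), (0,2), (1,0), (1,2), (2,0), (2,2), (3,0), (3,2), (4,0), (4,2), (5,0), (5,2), (6,0), (6,2), (7,0), (7,2), (8,0), (8,2), (9,0), (9,2)}, so |H| = 20.

20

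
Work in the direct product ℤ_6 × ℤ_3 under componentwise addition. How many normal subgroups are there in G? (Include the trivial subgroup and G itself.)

12

G is abelian, so every subgroup is normal.
G has 12 subgroups in total, hence 12 normal subgroups.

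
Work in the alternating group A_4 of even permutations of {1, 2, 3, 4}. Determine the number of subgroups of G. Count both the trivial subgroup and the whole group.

|G| = 12, so by Lagrange every subgroup order divides 12. Divisors: 1, 2, 3, 4, 6, 12.
Subgroups by order — order 1: 1; order 2: 3; order 3: 4; order 4: 1; order 6: 0; order 12: 1.
Total: 1 + 3 + 4 + 1 + 0 + 1 = 10.

10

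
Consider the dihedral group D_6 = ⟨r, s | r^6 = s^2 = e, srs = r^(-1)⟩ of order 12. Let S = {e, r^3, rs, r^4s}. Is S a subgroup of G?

|S| = 4 divides |G| = 12, consistent with Lagrange.
S contains the identity, every element's inverse is in S, and S is closed under ·: it is a subgroup.

Yes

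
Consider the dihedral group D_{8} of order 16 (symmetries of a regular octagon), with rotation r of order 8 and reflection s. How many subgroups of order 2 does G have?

|G| = 16 and 2 | 16, so subgroups of order 2 are possible by Lagrange.
The subgroups of order 2 are: {e, r^2s}; {e, r^3s}; {e, r^4}; {e, r^4s}; … (9 in all).
So G has 9 subgroups of order 2.

9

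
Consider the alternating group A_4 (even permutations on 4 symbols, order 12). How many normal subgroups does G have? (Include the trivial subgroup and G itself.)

3

G has 10 subgroups. Checking conjugation-invariance by order — order 1: 1/1 normal; order 2: 0/3 normal; order 3: 0/4 normal; order 4: 1/1 normal; order 12: 1/1 normal.
Total normal subgroups: 3.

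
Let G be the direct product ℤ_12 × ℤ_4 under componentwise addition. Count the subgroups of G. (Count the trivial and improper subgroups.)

30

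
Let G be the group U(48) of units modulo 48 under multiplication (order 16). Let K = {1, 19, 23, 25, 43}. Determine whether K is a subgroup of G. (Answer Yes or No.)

No

|K| = 5 does not divide |G| = 16, so by Lagrange K is not a subgroup.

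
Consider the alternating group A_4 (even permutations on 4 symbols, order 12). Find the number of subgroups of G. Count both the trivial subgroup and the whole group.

10

|G| = 12, so by Lagrange every subgroup order divides 12. Divisors: 1, 2, 3, 4, 6, 12.
Subgroups by order — order 1: 1; order 2: 3; order 3: 4; order 4: 1; order 6: 0; order 12: 1.
Total: 1 + 3 + 4 + 1 + 0 + 1 = 10.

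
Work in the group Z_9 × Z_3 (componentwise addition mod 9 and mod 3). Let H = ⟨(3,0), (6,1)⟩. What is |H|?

9

|⟨(3,0)⟩| = 3 and |⟨(6,1)⟩| = 3, so |H| is a multiple of lcm(3, 3) = 3 and divides |G| = 27.
Closing under the operation: H = {(0,0), (0,1), (0,2), (3,0), (3,1), (3,2), (6,0), (6,1), (6,2)}, so |H| = 9.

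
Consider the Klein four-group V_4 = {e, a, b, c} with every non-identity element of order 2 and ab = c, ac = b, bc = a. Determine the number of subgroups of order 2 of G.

3

|G| = 4 and 2 | 4, so subgroups of order 2 are possible by Lagrange.
The subgroups of order 2 are: {e, a}; {e, b}; {e, c}.
So G has 3 subgroups of order 2.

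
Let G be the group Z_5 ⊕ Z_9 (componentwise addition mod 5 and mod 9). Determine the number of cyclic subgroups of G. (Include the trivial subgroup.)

6

Each element a generates a cyclic subgroup ⟨a⟩; distinct elements may generate the same one (a cyclic group of order d has φ(d) generators).
Cyclic subgroups by order — order 1: 1; order 3: 1; order 5: 1; order 9: 1; order 15: 1; order 45: 1.
Total: 6.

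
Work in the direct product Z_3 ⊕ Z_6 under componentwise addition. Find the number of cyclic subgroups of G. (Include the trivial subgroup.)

10

Each element a generates a cyclic subgroup ⟨a⟩; distinct elements may generate the same one (a cyclic group of order d has φ(d) generators).
Cyclic subgroups by order — order 1: 1; order 2: 1; order 3: 4; order 6: 4.
Total: 10.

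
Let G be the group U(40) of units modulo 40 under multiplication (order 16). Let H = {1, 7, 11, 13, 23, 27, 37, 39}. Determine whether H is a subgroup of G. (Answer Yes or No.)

27 ∈ H but its inverse 3 ∉ H, so H is not a subgroup.

No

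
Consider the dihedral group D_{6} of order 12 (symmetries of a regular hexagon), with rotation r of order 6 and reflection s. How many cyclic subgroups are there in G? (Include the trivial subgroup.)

10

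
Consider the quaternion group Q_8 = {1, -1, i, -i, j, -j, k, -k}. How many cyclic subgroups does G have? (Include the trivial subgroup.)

5

Group the elements of G by the cyclic subgroup they generate; each cyclic subgroup of order d accounts for φ(d) elements.
Cyclic subgroups by order — order 1: 1; order 2: 1; order 4: 3.
Total: 5.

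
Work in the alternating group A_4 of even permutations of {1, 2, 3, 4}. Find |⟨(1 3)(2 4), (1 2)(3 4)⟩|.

4

|⟨(1 3)(2 4)⟩| = 2 and |⟨(1 2)(3 4)⟩| = 2, so |H| is a multiple of lcm(2, 2) = 2 and divides |G| = 12.
Closing under the operation: H = {e, (1 2)(3 4), (1 3)(2 4), (1 4)(2 3)}, so |H| = 4.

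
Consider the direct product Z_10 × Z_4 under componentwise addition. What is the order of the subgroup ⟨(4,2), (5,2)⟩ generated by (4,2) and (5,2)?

20

|⟨(4,2)⟩| = 10 and |⟨(5,2)⟩| = 2, so |H| is a multiple of lcm(10, 2) = 10 and divides |G| = 40.
Closing under the operation: H = {(0,0), (0,2), (1,0), (1,2), (2,0), (2,2), (3,0), (3,2), (4,0), (4,2), (5,0), (5,2), (6,0), (6,2), (7,0), (7,2), (8,0), (8,2), (9,0), (9,2)}, so |H| = 20.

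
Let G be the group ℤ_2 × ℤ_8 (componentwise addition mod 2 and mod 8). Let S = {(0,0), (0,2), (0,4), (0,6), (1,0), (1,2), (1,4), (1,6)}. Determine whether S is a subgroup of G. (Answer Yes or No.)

Yes

|S| = 8 divides |G| = 16, consistent with Lagrange.
S contains the identity, every element's inverse is in S, and S is closed under +: it is a subgroup.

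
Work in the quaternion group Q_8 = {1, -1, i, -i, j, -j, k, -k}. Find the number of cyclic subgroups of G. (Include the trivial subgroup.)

5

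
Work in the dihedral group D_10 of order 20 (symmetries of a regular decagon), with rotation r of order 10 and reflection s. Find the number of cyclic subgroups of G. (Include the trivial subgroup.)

A cyclic subgroup of order d is generated by each of its φ(d) elements of order d, so the cyclic subgroups of order d number (#elements of order d)/φ(d).
Cyclic subgroups by order — order 1: 1; order 2: 11; order 5: 1; order 10: 1.
Total: 14.

14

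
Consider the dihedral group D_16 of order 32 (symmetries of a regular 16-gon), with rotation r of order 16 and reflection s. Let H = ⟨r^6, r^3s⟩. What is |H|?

16

|⟨r^6⟩| = 8 and |⟨r^3s⟩| = 2, so |H| is a multiple of lcm(8, 2) = 8 and divides |G| = 32.
Closing under the operation: H = {e, r^2, r^4, r^6, r^8, r^10, r^12, r^14, rs, r^3s, r^5s, r^7s, r^9s, r^11s, r^13s, r^15s}, so |H| = 16.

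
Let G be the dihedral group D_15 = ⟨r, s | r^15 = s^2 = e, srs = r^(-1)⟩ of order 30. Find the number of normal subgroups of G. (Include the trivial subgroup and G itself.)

G has 28 subgroups. Checking conjugation-invariance by order — order 1: 1/1 normal; order 2: 0/15 normal; order 3: 1/1 normal; order 5: 1/1 normal; order 6: 0/5 normal; order 10: 0/3 normal; order 15: 1/1 normal; order 30: 1/1 normal.
Total normal subgroups: 5.

5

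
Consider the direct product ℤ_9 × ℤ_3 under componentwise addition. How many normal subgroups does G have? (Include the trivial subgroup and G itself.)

10

G is abelian, so every subgroup is normal.
G has 10 subgroups in total, hence 10 normal subgroups.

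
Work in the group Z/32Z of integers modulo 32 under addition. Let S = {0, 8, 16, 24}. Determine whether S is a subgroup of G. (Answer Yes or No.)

Yes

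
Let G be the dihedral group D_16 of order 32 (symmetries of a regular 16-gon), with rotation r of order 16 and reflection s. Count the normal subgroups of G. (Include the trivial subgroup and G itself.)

G has 36 subgroups. Checking conjugation-invariance by order — order 1: 1/1 normal; order 2: 1/17 normal; order 4: 1/9 normal; order 8: 1/5 normal; order 16: 3/3 normal; order 32: 1/1 normal.
Total normal subgroups: 8.

8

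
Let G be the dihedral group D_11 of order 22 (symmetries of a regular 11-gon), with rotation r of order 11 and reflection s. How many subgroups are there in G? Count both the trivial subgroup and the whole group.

14

|G| = 22, so by Lagrange every subgroup order divides 22. Divisors: 1, 2, 11, 22.
Subgroups by order — order 1: 1; order 2: 11; order 11: 1; order 22: 1.
Total: 1 + 11 + 1 + 1 = 14.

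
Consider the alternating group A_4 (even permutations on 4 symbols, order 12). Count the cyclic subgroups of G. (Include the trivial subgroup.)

Group the elements of G by the cyclic subgroup they generate; each cyclic subgroup of order d accounts for φ(d) elements.
Cyclic subgroups by order — order 1: 1; order 2: 3; order 3: 4.
Total: 8.

8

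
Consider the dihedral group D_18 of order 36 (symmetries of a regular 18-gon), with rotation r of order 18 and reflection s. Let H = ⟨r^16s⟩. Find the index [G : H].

|⟨r^16s⟩| = 2 and |G| = 36.
By Lagrange, [G : H] = |G|/|H| = 36/2 = 18.

18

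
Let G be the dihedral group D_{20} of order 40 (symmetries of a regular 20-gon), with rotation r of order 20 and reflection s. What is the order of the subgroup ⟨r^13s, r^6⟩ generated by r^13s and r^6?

20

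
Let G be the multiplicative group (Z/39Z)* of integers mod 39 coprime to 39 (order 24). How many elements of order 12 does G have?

8

The elements of order 12 are: 2, 7, 11, 19, 20, 28, 32, 37.
That's 8.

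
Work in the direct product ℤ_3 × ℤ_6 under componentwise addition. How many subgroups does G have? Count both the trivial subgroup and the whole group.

12

|G| = 18, so by Lagrange every subgroup order divides 18. Divisors: 1, 2, 3, 6, 9, 18.
Subgroups by order — order 1: 1; order 2: 1; order 3: 4; order 6: 4; order 9: 1; order 18: 1.
Total: 1 + 1 + 4 + 4 + 1 + 1 = 12.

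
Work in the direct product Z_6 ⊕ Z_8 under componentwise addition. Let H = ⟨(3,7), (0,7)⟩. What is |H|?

|⟨(3,7)⟩| = 8 and |⟨(0,7)⟩| = 8, so |H| is a multiple of lcm(8, 8) = 8 and divides |G| = 48.
Closing under the operation: H = {(0,0), (0,1), (0,2), (0,3), (0,4), (0,5), (0,6), (0,7), (3,0), (3,1), (3,2), (3,3), (3,4), (3,5), (3,6), (3,7)}, so |H| = 16.

16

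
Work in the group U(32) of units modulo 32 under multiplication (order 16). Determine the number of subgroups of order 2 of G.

3

|G| = 16 and 2 | 16, so subgroups of order 2 are possible by Lagrange.
The subgroups of order 2 are: {1, 15}; {1, 17}; {1, 31}.
So G has 3 subgroups of order 2.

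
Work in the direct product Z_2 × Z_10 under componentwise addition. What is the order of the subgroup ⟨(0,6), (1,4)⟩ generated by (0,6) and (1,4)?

|⟨(0,6)⟩| = 5 and |⟨(1,4)⟩| = 10, so |H| is a multiple of lcm(5, 10) = 10 and divides |G| = 20.
Closing under the operation: H = {(0,0), (0,2), (0,4), (0,6), (0,8), (1,0), (1,2), (1,4), (1,6), (1,8)}, so |H| = 10.

10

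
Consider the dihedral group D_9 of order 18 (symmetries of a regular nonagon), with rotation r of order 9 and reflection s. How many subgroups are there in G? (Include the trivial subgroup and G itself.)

|G| = 18, so by Lagrange every subgroup order divides 18. Divisors: 1, 2, 3, 6, 9, 18.
Subgroups by order — order 1: 1; order 2: 9; order 3: 1; order 6: 3; order 9: 1; order 18: 1.
Total: 1 + 9 + 1 + 3 + 1 + 1 = 16.

16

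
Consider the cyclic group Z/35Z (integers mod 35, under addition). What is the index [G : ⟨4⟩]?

1

|⟨4⟩| = 35 and |G| = 35.
By Lagrange, [G : H] = |G|/|H| = 35/35 = 1.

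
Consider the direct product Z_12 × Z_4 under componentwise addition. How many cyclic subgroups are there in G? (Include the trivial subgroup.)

Each element a generates a cyclic subgroup ⟨a⟩; distinct elements may generate the same one (a cyclic group of order d has φ(d) generators).
Cyclic subgroups by order — order 1: 1; order 2: 3; order 3: 1; order 4: 6; order 6: 3; order 12: 6.
Total: 20.

20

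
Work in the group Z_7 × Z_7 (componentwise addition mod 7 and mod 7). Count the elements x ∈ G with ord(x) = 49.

0

An element (a,b) has order lcm(ord(a), ord(b)); count pairs with lcm equal to 49.
Enumerating gives 0 such elements.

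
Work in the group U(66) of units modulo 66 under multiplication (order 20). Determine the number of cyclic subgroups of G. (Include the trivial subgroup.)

A cyclic subgroup of order d is generated by each of its φ(d) elements of order d, so the cyclic subgroups of order d number (#elements of order d)/φ(d).
Cyclic subgroups by order — order 1: 1; order 2: 3; order 5: 1; order 10: 3.
Total: 8.

8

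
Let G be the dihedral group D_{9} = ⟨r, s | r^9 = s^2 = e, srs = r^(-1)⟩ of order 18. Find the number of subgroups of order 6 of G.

|G| = 18 and 6 | 18, so subgroups of order 6 are possible by Lagrange.
The subgroups of order 6 are: {e, r^3, r^6, r^2s, r^5s, r^8s}; {e, r^3, r^6, s, r^3s, r^6s}; {e, r^3, r^6, rs, r^4s, r^7s}.
So G has 3 subgroups of order 6.

3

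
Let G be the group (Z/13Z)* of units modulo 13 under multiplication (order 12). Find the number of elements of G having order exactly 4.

2

The elements of order 4 are: 5, 8.
That's 2.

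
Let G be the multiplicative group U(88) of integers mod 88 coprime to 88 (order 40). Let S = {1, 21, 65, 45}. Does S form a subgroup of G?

|S| = 4 divides |G| = 40, consistent with Lagrange.
S contains the identity, every element's inverse is in S, and S is closed under ·: it is a subgroup.

Yes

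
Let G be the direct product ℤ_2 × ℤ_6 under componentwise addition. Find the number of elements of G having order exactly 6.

An element (a,b) has order lcm(ord(a), ord(b)); count pairs with lcm equal to 6.
Enumerating gives 6 such elements.

6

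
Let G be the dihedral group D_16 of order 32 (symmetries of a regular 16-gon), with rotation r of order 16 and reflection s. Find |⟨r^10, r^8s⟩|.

16

|⟨r^10⟩| = 8 and |⟨r^8s⟩| = 2, so |H| is a multiple of lcm(8, 2) = 8 and divides |G| = 32.
Closing under the operation: H = {e, r^2, r^4, r^6, r^8, r^10, r^12, r^14, s, r^2s, r^4s, r^6s, r^8s, r^10s, r^12s, r^14s}, so |H| = 16.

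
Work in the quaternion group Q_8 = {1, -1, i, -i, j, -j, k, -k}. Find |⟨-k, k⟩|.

4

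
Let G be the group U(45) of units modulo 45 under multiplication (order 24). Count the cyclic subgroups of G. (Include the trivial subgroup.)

12

A cyclic subgroup of order d is generated by each of its φ(d) elements of order d, so the cyclic subgroups of order d number (#elements of order d)/φ(d).
Cyclic subgroups by order — order 1: 1; order 2: 3; order 3: 1; order 4: 2; order 6: 3; order 12: 2.
Total: 12.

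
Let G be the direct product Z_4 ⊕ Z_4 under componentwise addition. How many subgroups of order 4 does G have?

7

|G| = 16 and 4 | 16, so subgroups of order 4 are possible by Lagrange.
The subgroups of order 4 are: {(0,0), (0,1), (0,2), (0,3)}; {(0,0), (0,2), (2,0), (2,2)}; {(0,0), (0,2), (2,1), (2,3)}; {(0,0), (1,0), (2,0), (3,0)}; … (7 in all).
So G has 7 subgroups of order 4.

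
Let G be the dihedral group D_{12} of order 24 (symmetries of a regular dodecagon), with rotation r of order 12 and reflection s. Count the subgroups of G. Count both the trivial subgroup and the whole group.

|G| = 24, so by Lagrange every subgroup order divides 24. Divisors: 1, 2, 3, 4, 6, 8, 12, 24.
Subgroups by order — order 1: 1; order 2: 13; order 3: 1; order 4: 7; order 6: 5; order 8: 3; order 12: 3; order 24: 1.
Total: 1 + 13 + 1 + 7 + 5 + 3 + 3 + 1 = 34.

34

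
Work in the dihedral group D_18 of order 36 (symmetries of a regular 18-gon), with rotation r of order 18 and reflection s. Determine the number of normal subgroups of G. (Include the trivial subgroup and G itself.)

9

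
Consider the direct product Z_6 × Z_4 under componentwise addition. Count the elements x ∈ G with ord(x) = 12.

8

An element (a,b) has order lcm(ord(a), ord(b)); count pairs with lcm equal to 12.
Enumerating gives 8 such elements.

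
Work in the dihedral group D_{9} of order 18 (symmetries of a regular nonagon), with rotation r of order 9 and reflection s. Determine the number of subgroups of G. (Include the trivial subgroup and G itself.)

16

|G| = 18, so by Lagrange every subgroup order divides 18. Divisors: 1, 2, 3, 6, 9, 18.
Subgroups by order — order 1: 1; order 2: 9; order 3: 1; order 6: 3; order 9: 1; order 18: 1.
Total: 1 + 9 + 1 + 3 + 1 + 1 = 16.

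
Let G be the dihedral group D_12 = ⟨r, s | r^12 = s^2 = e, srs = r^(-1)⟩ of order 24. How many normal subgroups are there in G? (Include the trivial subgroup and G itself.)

9

G has 34 subgroups. Checking conjugation-invariance by order — order 1: 1/1 normal; order 2: 1/13 normal; order 3: 1/1 normal; order 4: 1/7 normal; order 6: 1/5 normal; order 8: 0/3 normal; order 12: 3/3 normal; order 24: 1/1 normal.
Total normal subgroups: 9.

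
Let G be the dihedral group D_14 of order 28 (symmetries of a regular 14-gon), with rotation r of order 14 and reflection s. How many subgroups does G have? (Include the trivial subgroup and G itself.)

|G| = 28, so by Lagrange every subgroup order divides 28. Divisors: 1, 2, 4, 7, 14, 28.
Subgroups by order — order 1: 1; order 2: 15; order 4: 7; order 7: 1; order 14: 3; order 28: 1.
Total: 1 + 15 + 7 + 1 + 3 + 1 = 28.

28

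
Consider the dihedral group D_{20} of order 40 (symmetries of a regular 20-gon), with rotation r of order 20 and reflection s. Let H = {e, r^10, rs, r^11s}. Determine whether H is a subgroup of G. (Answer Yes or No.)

|H| = 4 divides |G| = 40, consistent with Lagrange.
H contains the identity, every element's inverse is in H, and H is closed under ·: it is a subgroup.

Yes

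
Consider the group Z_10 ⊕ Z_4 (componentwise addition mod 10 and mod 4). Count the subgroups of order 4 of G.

|G| = 40 and 4 | 40, so subgroups of order 4 are possible by Lagrange.
The subgroups of order 4 are: {(0,0), (0,1), (0,2), (0,3)}; {(0,0), (0,2), (5,0), (5,2)}; {(0,0), (0,2), (5,1), (5,3)}.
So G has 3 subgroups of order 4.

3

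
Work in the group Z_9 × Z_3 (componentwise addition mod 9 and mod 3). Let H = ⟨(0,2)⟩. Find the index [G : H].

9

|⟨(0,2)⟩| = 3 and |G| = 27.
By Lagrange, [G : H] = |G|/|H| = 27/3 = 9.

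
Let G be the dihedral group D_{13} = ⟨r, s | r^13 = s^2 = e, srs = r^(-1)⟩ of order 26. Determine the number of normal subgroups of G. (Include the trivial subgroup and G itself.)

3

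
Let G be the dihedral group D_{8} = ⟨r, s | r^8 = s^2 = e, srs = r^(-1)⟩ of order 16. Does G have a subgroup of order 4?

4 | 16. A subgroup of order 4 is {e, r^2, r^4, r^6}.

Yes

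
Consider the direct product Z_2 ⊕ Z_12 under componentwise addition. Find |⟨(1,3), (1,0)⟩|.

|⟨(1,3)⟩| = 4 and |⟨(1,0)⟩| = 2, so |H| is a multiple of lcm(4, 2) = 4 and divides |G| = 24.
Closing under the operation: H = {(0,0), (0,3), (0,6), (0,9), (1,0), (1,3), (1,6), (1,9)}, so |H| = 8.

8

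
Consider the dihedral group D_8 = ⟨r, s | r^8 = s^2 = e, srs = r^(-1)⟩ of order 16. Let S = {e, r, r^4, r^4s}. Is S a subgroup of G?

No

r ∈ S but its inverse r^7 ∉ S, so S is not a subgroup.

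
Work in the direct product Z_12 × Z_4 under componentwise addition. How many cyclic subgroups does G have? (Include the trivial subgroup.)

Each element a generates a cyclic subgroup ⟨a⟩; distinct elements may generate the same one (a cyclic group of order d has φ(d) generators).
Cyclic subgroups by order — order 1: 1; order 2: 3; order 3: 1; order 4: 6; order 6: 3; order 12: 6.
Total: 20.

20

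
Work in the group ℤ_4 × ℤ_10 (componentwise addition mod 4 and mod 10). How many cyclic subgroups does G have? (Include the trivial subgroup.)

12

Group the elements of G by the cyclic subgroup they generate; each cyclic subgroup of order d accounts for φ(d) elements.
Cyclic subgroups by order — order 1: 1; order 2: 3; order 4: 2; order 5: 1; order 10: 3; order 20: 2.
Total: 12.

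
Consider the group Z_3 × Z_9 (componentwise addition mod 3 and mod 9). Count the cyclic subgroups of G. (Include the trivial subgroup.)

8

A cyclic subgroup of order d is generated by each of its φ(d) elements of order d, so the cyclic subgroups of order d number (#elements of order d)/φ(d).
Cyclic subgroups by order — order 1: 1; order 3: 4; order 9: 3.
Total: 8.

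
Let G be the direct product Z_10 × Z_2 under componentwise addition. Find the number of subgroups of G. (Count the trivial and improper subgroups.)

|G| = 20, so by Lagrange every subgroup order divides 20. Divisors: 1, 2, 4, 5, 10, 20.
Subgroups by order — order 1: 1; order 2: 3; order 4: 1; order 5: 1; order 10: 3; order 20: 1.
Total: 1 + 3 + 1 + 1 + 3 + 1 = 10.

10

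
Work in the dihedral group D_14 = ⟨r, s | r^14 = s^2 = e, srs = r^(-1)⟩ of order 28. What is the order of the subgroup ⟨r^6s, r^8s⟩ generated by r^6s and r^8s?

14

|⟨r^6s⟩| = 2 and |⟨r^8s⟩| = 2, so |H| is a multiple of lcm(2, 2) = 2 and divides |G| = 28.
Closing under the operation: H = {e, r^2, r^4, r^6, r^8, r^10, r^12, s, r^2s, r^4s, r^6s, r^8s, r^10s, r^12s}, so |H| = 14.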